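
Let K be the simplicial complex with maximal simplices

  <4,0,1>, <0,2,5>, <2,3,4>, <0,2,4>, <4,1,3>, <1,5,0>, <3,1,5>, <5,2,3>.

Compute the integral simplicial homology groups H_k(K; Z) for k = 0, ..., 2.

Take the total order 0 < 1 < 2 < 3 < 4 < 5 on the vertex set. Then K (dimension 2) consists of the simplices:

  0-simplices (6): [0], [1], [2], [3], [4], [5]
  1-simplices (12): [0,1], [0,2], [0,4], [0,5], [1,3], [1,4], [1,5], [2,3], [2,4], [2,5], [3,4], [3,5]
  2-simplices (8): [0,1,4], [0,1,5], [0,2,4], [0,2,5], [1,3,4], [1,3,5], [2,3,4], [2,3,5]

so the chain groups are C_0 ≅ Z^6, C_1 ≅ Z^12, C_2 ≅ Z^8.

The boundary map ∂_1: C_1 → C_0 sends each edge [p,q] (with p < q) to q − p.
This gives a 6×12 integer matrix of rank 5; reducing to Smith normal form yields diagonal entries (1,1,1,1,1).

Boundary ∂_2: C_2 → C_1 maps a triangle to the signed sum of its edges. For instance
  ∂[0,1,5] = [1,5] − [0,5] + [0,1],
  ∂[2,3,4] = [3,4] − [2,4] + [2,3].
As a 12×8 matrix over Z this has rank 7, with invariant factors (1,1,1,1,1,1,1).

Reading off H_k = ker ∂_k / im ∂_{k+1}:

  H_0: rank C_0 − rank ∂_1 = 6 − 5 = 1, and the invariant factors of ∂_1 are all 1, so H_0 = Z.
  H_1: rank ker ∂_1 − rank ∂_2 = (12 − 5) − 7 = 0, and the invariant factors of ∂_2 are all 1, so H_1 = 0.
  H_2: rank ker ∂_2 − rank ∂_3 = (8 − 7) − 0 = 1, and there is no ∂_3, so H_2 = Z.

(K is a triangulation of the 2-sphere S^2.)

H_0 = Z,  H_1 = 0,  H_2 = Z.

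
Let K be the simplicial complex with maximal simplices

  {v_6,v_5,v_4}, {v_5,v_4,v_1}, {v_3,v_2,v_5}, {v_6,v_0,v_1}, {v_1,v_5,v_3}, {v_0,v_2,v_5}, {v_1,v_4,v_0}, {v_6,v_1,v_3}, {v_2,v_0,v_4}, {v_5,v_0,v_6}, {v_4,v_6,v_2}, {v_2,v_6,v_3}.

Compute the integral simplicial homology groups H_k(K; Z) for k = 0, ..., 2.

K has 7 vertices, 18 edges, 12 triangles.
rank ∂_0 = 0, rank ∂_1 = 6 ⇒ b_0 = 7 − 0 − 6 = 1; all invariant factors of ∂_1 are 1 so no torsion. So H_0 ≅ Z.
rank ∂_1 = 6, rank ∂_2 = 12 ⇒ b_1 = 18 − 6 − 12 = 0; ∂_2 has invariant factor(s) [2] giving torsion. So H_1 ≅ Z/2.
rank ∂_2 = 12, rank ∂_3 = 0 ⇒ b_2 = 12 − 12 − 0 = 0. So H_2 ≅ 0.

H_0 ≅ Z,  H_1 ≅ Z/2,  H_2 = 0.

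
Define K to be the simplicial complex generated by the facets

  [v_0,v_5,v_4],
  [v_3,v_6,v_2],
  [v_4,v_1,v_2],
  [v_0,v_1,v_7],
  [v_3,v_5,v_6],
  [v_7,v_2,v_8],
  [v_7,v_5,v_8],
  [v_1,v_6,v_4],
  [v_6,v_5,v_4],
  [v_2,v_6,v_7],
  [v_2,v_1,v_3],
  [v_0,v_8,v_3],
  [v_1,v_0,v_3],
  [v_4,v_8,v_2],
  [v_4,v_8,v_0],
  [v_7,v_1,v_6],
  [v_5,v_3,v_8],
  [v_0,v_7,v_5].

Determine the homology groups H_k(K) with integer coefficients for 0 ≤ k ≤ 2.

Fix the vertex order v_0 < v_1 < v_2 < v_3 < v_4 < v_5 < v_6 < v_7 < v_8 and write every simplex with vertices in increasing order. Then dim K = 2 and the simplices of K are:

  0-simplices (9): [v_0], [v_1], [v_2], [v_3], [v_4], [v_5], [v_6], [v_7], [v_8]
  1-simplices (27): (27 of them)
  2-simplices (18): (18 of them)

giving chain groups C_0 ≅ Z^9, C_1 ≅ Z^27, C_2 ≅ Z^18.

The boundary map ∂_1: C_1 → C_0 sends each edge [p,q] (with p < q) to q − p. For instance
  ∂[v_0,v_8] = [v_8] − [v_0].
This gives a 9×27 integer matrix of rank 8; reducing to Smith normal form yields diagonal entries (1,1,1,1,1,1,1,1).

The boundary map ∂_2: C_2 → C_1 acts by ∂[p,q,r] = [q,r] − [p,r] + [p,q]. For instance
  ∂[v_0,v_1,v_7] = [v_1,v_7] − [v_0,v_7] + [v_0,v_1],
  ∂[v_1,v_2,v_4] = [v_2,v_4] − [v_1,v_4] + [v_1,v_2].
As a 27×18 matrix over Z this has rank 18, with invariant factors (1,1,1,1,1,1,1,1,1,1,1,1,1,1,1,1,1,2).

Now H_k = ker ∂_k / im ∂_{k+1}, so:

  H_0: rank C_0 − rank ∂_1 = 9 − 8 = 1, and the invariant factors of ∂_1 are all 1, so H_0 ≅ Z.
  H_1: rank ker ∂_1 − rank ∂_2 = (27 − 8) − 18 = 1, and ∂_2 has invariant factor 2 > 1, so H_1 ≅ Z × Z/2.
  H_2: rank ker ∂_2 − rank ∂_3 = (18 − 18) − 0 = 0, and there is no ∂_3, so H_2 ≅ 0.

H_0 ≅ Z,  H_1 ≅ Z × Z/2,  H_2 = 0.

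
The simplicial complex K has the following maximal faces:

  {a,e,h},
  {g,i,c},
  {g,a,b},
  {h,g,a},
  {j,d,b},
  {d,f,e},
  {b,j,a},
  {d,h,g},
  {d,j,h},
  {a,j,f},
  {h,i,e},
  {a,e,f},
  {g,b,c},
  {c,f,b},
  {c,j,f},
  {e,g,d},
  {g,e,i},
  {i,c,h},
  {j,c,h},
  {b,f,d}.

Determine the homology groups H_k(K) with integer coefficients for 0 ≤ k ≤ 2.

Take the total order a < b < c < d < e < f < g < h < i < j on the vertex set. Then K (dimension 2) consists of the simplices:

  0-simplices (10): a, b, c, d, e, f, g, h, i, j
  1-simplices (30): ab, ae, af, ag, ah, aj, bc, bd, bf, bg, bj, cf, cg, ch, ci, cj, de, df, dg, dh, dj, ef, eg, eh, ei, fj, gh, gi, hi, hj
  2-simplices (20): abg, abj, aef, aeh, afj, agh, bcf, bcg, bdf, bdj, cfj, cgi, chi, chj, def, deg, dgh, dhj, egi, ehi

giving chain groups C_0 ≅ Z^10, C_1 ≅ Z^30, C_2 ≅ Z^20.

The boundary map ∂_1: C_1 → C_0 sends each edge [p,q] (with p < q) to q − p. For instance
  ∂ef = f − e.
The 10×30 boundary matrix has rank 9 and Smith normal form diag(1,1,1,1,1,1,1,1,1).

∂_2: C_2 → C_1 maps a triangle to the signed sum of its edges. For instance
  ∂aeh = eh − ah + ae,
  ∂ehi = hi − ei + eh.
This gives a 30×20 integer matrix of rank 20; reducing to Smith normal form yields diagonal entries (1,1,1,1,1,1,1,1,1,1,1,1,1,1,1,1,1,1,1,2).

Reading off H_k = ker ∂_k / im ∂_{k+1}:

  H_0: rank C_0 − rank ∂_1 = 10 − 9 = 1, and the invariant factors of ∂_1 are all 1, so H_0 ≅ Z.
  H_1: rank ker ∂_1 − rank ∂_2 = (30 − 9) − 20 = 1, and ∂_2 has invariant factor 2 > 1, so H_1 ≅ Z ⊕ Z/2.
  H_2: rank ker ∂_2 − rank ∂_3 = (20 − 20) − 0 = 0, and there is no ∂_3, so H_2 ≅ 0.

H_0 ≅ Z,  H_1 ≅ Z ⊕ Z/2,  H_2 = 0.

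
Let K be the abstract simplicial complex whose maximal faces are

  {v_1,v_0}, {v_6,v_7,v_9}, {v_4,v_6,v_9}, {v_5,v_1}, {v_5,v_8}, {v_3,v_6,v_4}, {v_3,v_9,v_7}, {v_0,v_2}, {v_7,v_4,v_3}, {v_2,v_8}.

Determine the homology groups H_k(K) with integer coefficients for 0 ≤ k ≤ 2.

H_0 = Z^2,  H_1 = Z^2,  H_2 = 0.

Take the total order v_0 < v_1 < v_2 < v_3 < v_4 < v_5 < v_6 < v_7 < v_8 < v_9 on the vertex set. Then K (dimension 2) consists of the simplices:

  0-simplices (10): [v_0], [v_1], [v_2], [v_3], [v_4], [v_5], [v_6], [v_7], [v_8], [v_9]
  1-simplices (15): (15 of them)
  2-simplices (5): [v_3,v_4,v_6], [v_3,v_4,v_7], [v_3,v_7,v_9], [v_4,v_6,v_9], [v_6,v_7,v_9]

giving chain groups C_0 ≅ Z^10, C_1 ≅ Z^15, C_2 ≅ Z^5.

The boundary map ∂_1: C_1 → C_0 is given by ∂[p,q] = [q] − [p].
The resulting 10×15 matrix has rank 8, and its Smith normal form has invariant factors (1,1,1,1,1,1,1,1).

Boundary ∂_2: C_2 → C_1 maps a triangle to the signed sum of its edges. For instance
  ∂[v_3,v_7,v_9] = [v_7,v_9] − [v_3,v_9] + [v_3,v_7],
  ∂[v_3,v_4,v_7] = [v_4,v_7] − [v_3,v_7] + [v_3,v_4].
The 15×5 boundary matrix has rank 5 and Smith normal form diag(1,1,1,1,1).

Computing H_k = (kernel of ∂_k) / (image of ∂_{k+1}):

  H_0: rank C_0 − rank ∂_1 = 10 − 8 = 2, and the invariant factors of ∂_1 are all 1, so H_0 ≅ Z^2.
  H_1: rank ker ∂_1 − rank ∂_2 = (15 − 8) − 5 = 2, and the invariant factors of ∂_2 are all 1, so H_1 ≅ Z^2.
  H_2: rank ker ∂_2 − rank ∂_3 = (5 − 5) − 0 = 0, and there is no ∂_3, so H_2 ≅ 0.

(K is a triangulation of the disjoint union of the Möbius band and the circle S^1.)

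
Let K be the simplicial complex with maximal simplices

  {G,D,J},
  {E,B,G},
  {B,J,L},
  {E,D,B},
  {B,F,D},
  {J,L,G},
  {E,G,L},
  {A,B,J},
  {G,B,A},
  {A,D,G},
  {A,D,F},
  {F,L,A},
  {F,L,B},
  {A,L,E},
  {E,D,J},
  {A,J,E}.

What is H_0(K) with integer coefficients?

H_0 ≅ Z.

Fix the vertex order A < B < D < E < F < G < J < L and write every simplex with vertices in increasing order. Then dim K = 2 and the simplices of K are:

  0-simplices (8): A, B, D, E, F, G, J, L
  1-simplices (24): AB, AD, AE, AF, AG, AJ, AL, BD, BE, BF, BG, BJ, BL, DE, DF, DG, DJ, EG, EJ, EL, FL, GJ, GL, JL
  2-simplices (16): ABG, ABJ, ADF, ADG, AEJ, AEL, AFL, BDE, BDF, BEG, BFL, BJL, DEJ, DGJ, EGL, GJL

Hence C_0 ≅ Z^8, C_1 ≅ Z^24, C_2 ≅ Z^16.

The boundary map ∂_1: C_1 → C_0 maps an edge to its endpoints' difference, ∂[p,q] = q − p. For instance
  ∂FL = L − F.
The resulting 8×24 matrix has rank 7, and its Smith normal form has invariant factors (1,1,1,1,1,1,1).

∂_2: C_2 → C_1 acts by ∂[p,q,r] = [q,r] − [p,r] + [p,q]. For instance
  ∂DGJ = GJ − DJ + DG,
  ∂BEG = EG − BG + BE.
The 24×16 boundary matrix has rank 15 and Smith normal form diag(1,1,1,1,1,1,1,1,1,1,1,1,1,1,1).

Now H_k = ker ∂_k / im ∂_{k+1}, so:

  H_0: rank C_0 − rank ∂_1 = 8 − 7 = 1, and the invariant factors of ∂_1 are all 1, so H_0 = Z.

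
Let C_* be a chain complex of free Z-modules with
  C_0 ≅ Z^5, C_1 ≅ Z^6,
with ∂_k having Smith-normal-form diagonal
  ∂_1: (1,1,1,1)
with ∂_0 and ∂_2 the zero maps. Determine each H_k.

H_0 = Z,  H_1 = Z^2.

H_0: b_0 = 5 − 0 − 4 = 1; torsion from ∂_1 factors > 1: none. So H_0 = Z.
H_1: b_1 = 6 − 4 − 0 = 2; torsion from ∂_2 factors > 1: none. So H_1 = Z^2.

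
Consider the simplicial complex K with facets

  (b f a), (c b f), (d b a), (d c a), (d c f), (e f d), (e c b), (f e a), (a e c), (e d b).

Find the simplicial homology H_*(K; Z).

H_0 ≅ Z,  H_1 ≅ Z/2,  H_2 = 0.

We work with the vertex ordering a < b < c < d < e < f. The simplices of K, each written with vertices in increasing order, are:

  0-simplices (6): a, b, c, d, e, f
  1-simplices (15): ab, ac, ad, ae, af, bc, bd, be, bf, cd, ce, cf, de, df, ef
  2-simplices (10): abd, abf, acd, ace, aef, bce, bcf, bde, cdf, def

so the chain groups are C_0 ≅ Z^6, C_1 ≅ Z^15, C_2 ≅ Z^10.

The boundary map ∂_1: C_1 → C_0 is given by ∂[p,q] = [q] − [p].
As a 6×15 matrix over Z this has rank 5, with invariant factors (1,1,1,1,1).

Boundary ∂_2: C_2 → C_1 maps a triangle to the signed sum of its edges. For instance
  ∂ace = ce − ae + ac,
  ∂abf = bf − af + ab.
The 15×10 boundary matrix has rank 10 and Smith normal form diag(1,1,1,1,1,1,1,1,1,2).

From H_k ≅ ker(∂_k) / im(∂_{k+1}) we obtain:

  H_0: rank C_0 − rank ∂_1 = 6 − 5 = 1, and the invariant factors of ∂_1 are all 1, so H_0 ≅ Z.
  H_1: rank ker ∂_1 − rank ∂_2 = (15 − 5) − 10 = 0, and ∂_2 has invariant factor 2 > 1, so H_1 ≅ Z/2.
  H_2: rank ker ∂_2 − rank ∂_3 = (10 − 10) − 0 = 0, and there is no ∂_3, so H_2 ≅ 0.

As a check, the Euler characteristic is 6 − 15 + 10 = 1, which agrees with 1 − 0 + 0 = 1.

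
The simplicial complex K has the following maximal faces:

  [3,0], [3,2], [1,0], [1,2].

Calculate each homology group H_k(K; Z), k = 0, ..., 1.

We work with the vertex ordering 0 < 1 < 2 < 3. The simplices of K, each written with vertices in increasing order, are:

  0-simplices (4): [0], [1], [2], [3]
  1-simplices (4): [0,1], [0,3], [1,2], [2,3]

Hence C_0 ≅ Z^4, C_1 ≅ Z^4.

Boundary ∂_1: C_1 → C_0 is given by ∂[p,q] = [q] − [p]. For instance
  ∂[1,2] = [2] − [1].
The 4×4 boundary matrix has rank 3 and Smith normal form diag(1,1,1).

Reading off H_k = ker ∂_k / im ∂_{k+1}:

  H_0: rank C_0 − rank ∂_1 = 4 − 3 = 1, and the invariant factors of ∂_1 are all 1, so H_0 = Z.
  H_1: rank ker ∂_1 − rank ∂_2 = (4 − 3) − 0 = 1, and there is no ∂_2, so H_1 = Z.

(K is a triangulation of the circle S^1.)

H_0 = Z,  H_1 = Z.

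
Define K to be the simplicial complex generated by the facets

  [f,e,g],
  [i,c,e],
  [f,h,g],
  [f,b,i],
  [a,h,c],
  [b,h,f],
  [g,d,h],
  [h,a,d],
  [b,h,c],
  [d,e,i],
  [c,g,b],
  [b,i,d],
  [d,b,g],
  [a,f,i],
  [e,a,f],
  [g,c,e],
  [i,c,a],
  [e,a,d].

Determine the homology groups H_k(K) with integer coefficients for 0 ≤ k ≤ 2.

We work with the vertex ordering a < b < c < d < e < f < g < h < i. The simplices of K, each written with vertices in increasing order, are:

  0-simplices (9): a, b, c, d, e, f, g, h, i
  1-simplices (27): ac, ad, ae, af, ah, ai, bc, bd, bf, bg, bh, bi, ce, cg, ch, ci, de, dg, dh, di, ef, eg, ei, fg, fh, fi, gh
  2-simplices (18): ach, aci, ade, adh, aef, afi, bcg, bch, bdg, bdi, bfh, bfi, ceg, cei, dei, dgh, efg, fgh

Hence C_0 ≅ Z^9, C_1 ≅ Z^27, C_2 ≅ Z^18.

Boundary ∂_1: C_1 → C_0 maps an edge to its endpoints' difference, ∂[p,q] = q − p.
This gives a 9×27 integer matrix of rank 8; reducing to Smith normal form yields diagonal entries (1,1,1,1,1,1,1,1).

Boundary ∂_2: C_2 → C_1 sends each 2-simplex [p,q,r] to [q,r] − [p,r] + [p,q]. For instance
  ∂dgh = gh − dh + dg,
  ∂aef = ef − af + ae.
As a 27×18 matrix over Z this has rank 18, with invariant factors (1,1,1,1,1,1,1,1,1,1,1,1,1,1,1,1,1,2).

Computing H_k = (kernel of ∂_k) / (image of ∂_{k+1}):

  H_0: rank C_0 − rank ∂_1 = 9 − 8 = 1, and the invariant factors of ∂_1 are all 1, so H_0 = Z.
  H_1: rank ker ∂_1 − rank ∂_2 = (27 − 8) − 18 = 1, and ∂_2 has invariant factor 2 > 1, so H_1 = Z ⊕ Z/2Z.
  H_2: rank ker ∂_2 − rank ∂_3 = (18 − 18) − 0 = 0, and there is no ∂_3, so H_2 = 0.

(K is a triangulation of the Klein bottle.)

H_0 = Z,  H_1 = Z ⊕ Z/2Z,  H_2 = 0.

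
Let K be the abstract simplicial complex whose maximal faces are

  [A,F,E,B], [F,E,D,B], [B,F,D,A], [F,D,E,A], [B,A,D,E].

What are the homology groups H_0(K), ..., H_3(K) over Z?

We work with the vertex ordering A < B < D < E < F. The simplices of K, each written with vertices in increasing order, are:

  0-simplices (5): A, B, D, E, F
  1-simplices (10): AB, AD, AE, AF, BD, BE, BF, DE, DF, EF
  2-simplices (10): ABD, ABE, ABF, ADE, ADF, AEF, BDE, BDF, BEF, DEF
  3-simplices (5): ABDE, ABDF, ABEF, ADEF, BDEF

giving chain groups C_0 ≅ Z^5, C_1 ≅ Z^10, C_2 ≅ Z^10, C_3 ≅ Z^5.

∂_1: C_1 → C_0 sends each edge [p,q] (with p < q) to q − p. For instance
  ∂DF = F − D.
As a 5×10 matrix over Z this has rank 4, with invariant factors (1,1,1,1).

∂_2: C_2 → C_1 sends each 2-simplex [p,q,r] to [q,r] − [p,r] + [p,q]. For instance
  ∂AEF = EF − AF + AE,
  ∂ADF = DF − AF + AD.
The 10×10 boundary matrix has rank 6 and Smith normal form diag(1,1,1,1,1,1).

∂_3: C_3 → C_2 sends each 3-simplex σ to the alternating sum Σ_i (−1)^i (σ with its i-th vertex removed). For instance
  ∂ABDF = BDF − ADF + ABF − ABD,
  ∂ABEF = BEF − AEF + ABF − ABE.
As a 10×5 matrix over Z this has rank 4, with invariant factors (1,1,1,1).

Computing H_k = (kernel of ∂_k) / (image of ∂_{k+1}):

  H_0: rank C_0 − rank ∂_1 = 5 − 4 = 1, and the invariant factors of ∂_1 are all 1, so H_0 ≅ Z.
  H_1: rank ker ∂_1 − rank ∂_2 = (10 − 4) − 6 = 0, and the invariant factors of ∂_2 are all 1, so H_1 ≅ 0.
  H_2: rank ker ∂_2 − rank ∂_3 = (10 − 6) − 4 = 0, and the invariant factors of ∂_3 are all 1, so H_2 ≅ 0.
  H_3: rank ker ∂_3 − rank ∂_4 = (5 − 4) − 0 = 1, and there is no ∂_4, so H_3 ≅ Z.

H_0 = Z,  H_1 = 0,  H_2 = 0,  H_3 = Z.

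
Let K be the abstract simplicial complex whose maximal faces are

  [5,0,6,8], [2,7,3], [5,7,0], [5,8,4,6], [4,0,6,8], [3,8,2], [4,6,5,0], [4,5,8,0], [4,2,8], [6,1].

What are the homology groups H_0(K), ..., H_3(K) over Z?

H_0 = Z,  H_1 = Z,  H_2 = 0,  H_3 = Z.

Fix the vertex order 0 < 1 < 2 < 3 < 4 < 5 < 6 < 7 < 8 and write every simplex with vertices in increasing order. Then dim K = 3 and the simplices of K are:

  0-simplices (9): [0], [1], [2], [3], [4], [5], [6], [7], [8]
  1-simplices (19): [0,4], [0,5], [0,6], [0,7], [0,8], [1,6], [2,3], [2,4], [2,7], [2,8], [3,7], [3,8], [4,5], [4,6], [4,8], [5,6], [5,7], [5,8], [6,8]
  2-simplices (14): [0,4,5], [0,4,6], [0,4,8], [0,5,6], [0,5,7], [0,5,8], [0,6,8], [2,3,7], [2,3,8], [2,4,8], [4,5,6], [4,5,8], [4,6,8], [5,6,8]
  3-simplices (5): [0,4,5,6], [0,4,5,8], [0,4,6,8], [0,5,6,8], [4,5,6,8]

so the chain groups are C_0 ≅ Z^9, C_1 ≅ Z^19, C_2 ≅ Z^14, C_3 ≅ Z^5.

Boundary ∂_1: C_1 → C_0 is given by ∂[p,q] = [q] − [p].
The resulting 9×19 matrix has rank 8, and its Smith normal form has invariant factors (1,1,1,1,1,1,1,1).

Boundary ∂_2: C_2 → C_1 acts by ∂[p,q,r] = [q,r] − [p,r] + [p,q]. For instance
  ∂[2,3,8] = [3,8] − [2,8] + [2,3],
  ∂[2,3,7] = [3,7] − [2,7] + [2,3].
As a 19×14 matrix over Z this has rank 10, with invariant factors (1,1,1,1,1,1,1,1,1,1).

∂_3: C_3 → C_2 sends each 3-simplex σ to the alternating sum Σ_i (−1)^i (σ with its i-th vertex removed). For instance
  ∂[0,5,6,8] = [5,6,8] − [0,6,8] + [0,5,8] − [0,5,6],
  ∂[0,4,5,8] = [4,5,8] − [0,5,8] + [0,4,8] − [0,4,5].
The 14×5 boundary matrix has rank 4 and Smith normal form diag(1,1,1,1).

From H_k ≅ ker(∂_k) / im(∂_{k+1}) we obtain:

  H_0: rank C_0 − rank ∂_1 = 9 − 8 = 1, and the invariant factors of ∂_1 are all 1, so H_0 ≅ Z.
  H_1: rank ker ∂_1 − rank ∂_2 = (19 − 8) − 10 = 1, and the invariant factors of ∂_2 are all 1, so H_1 ≅ Z.
  H_2: rank ker ∂_2 − rank ∂_3 = (14 − 10) − 4 = 0, and the invariant factors of ∂_3 are all 1, so H_2 ≅ 0.
  H_3: rank ker ∂_3 − rank ∂_4 = (5 − 4) − 0 = 1, and there is no ∂_4, so H_3 ≅ Z.

As a check, the Euler characteristic is 9 − 19 + 14 − 5 = -1, which agrees with 1 − 1 + 0 − 1 = -1.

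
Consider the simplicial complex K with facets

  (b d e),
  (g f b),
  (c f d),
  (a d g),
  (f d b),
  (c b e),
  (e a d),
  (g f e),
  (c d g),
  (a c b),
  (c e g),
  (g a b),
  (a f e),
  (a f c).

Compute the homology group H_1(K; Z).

H_1 = Z^2.

Fix the vertex order a < b < c < d < e < f < g and write every simplex with vertices in increasing order. Then dim K = 2 and the simplices of K are:

  0-simplices (7): a, b, c, d, e, f, g
  1-simplices (21): ab, ac, ad, ae, af, ag, bc, bd, be, bf, bg, cd, ce, cf, cg, de, df, dg, ef, eg, fg
  2-simplices (14): abc, abg, acf, ade, adg, aef, bce, bde, bdf, bfg, cdf, cdg, ceg, efg

giving chain groups C_0 ≅ Z^7, C_1 ≅ Z^21, C_2 ≅ Z^14.

Boundary ∂_1: C_1 → C_0 is given by ∂[p,q] = [q] − [p]. For instance
  ∂cg = g − c.
The resulting 7×21 matrix has rank 6, and its Smith normal form has invariant factors (1,1,1,1,1,1).

∂_2: C_2 → C_1 maps a triangle to the signed sum of its edges. For instance
  ∂aef = ef − af + ae,
  ∂abc = bc − ac + ab.
This gives a 21×14 integer matrix of rank 13; reducing to Smith normal form yields diagonal entries (1,1,1,1,1,1,1,1,1,1,1,1,1).

From H_k ≅ ker(∂_k) / im(∂_{k+1}) we obtain:

  H_1: rank ker ∂_1 − rank ∂_2 = (21 − 6) − 13 = 2, and the invariant factors of ∂_2 are all 1, so H_1 = Z^2.

(K is a triangulation of the torus T^2.)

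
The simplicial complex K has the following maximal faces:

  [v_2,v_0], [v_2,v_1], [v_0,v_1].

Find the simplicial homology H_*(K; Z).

H_0 ≅ Z,  H_1 ≅ Z.

We work with the vertex ordering v_0 < v_1 < v_2. The simplices of K, each written with vertices in increasing order, are:

  0-simplices (3): [v_0], [v_1], [v_2]
  1-simplices (3): [v_0,v_1], [v_0,v_2], [v_1,v_2]

Hence C_0 ≅ Z^3, C_1 ≅ Z^3.

The boundary map ∂_1: C_1 → C_0 is given by ∂[p,q] = [q] − [p].
This gives a 3×3 integer matrix of rank 2; reducing to Smith normal form yields diagonal entries (1,1).

Now H_k = ker ∂_k / im ∂_{k+1}, so:

  H_0: rank C_0 − rank ∂_1 = 3 − 2 = 1, and the invariant factors of ∂_1 are all 1, so H_0 = Z.
  H_1: rank ker ∂_1 − rank ∂_2 = (3 − 2) − 0 = 1, and there is no ∂_2, so H_1 = Z.

As a check, the Euler characteristic is 3 − 3 = 0, which agrees with 1 − 1 = 0.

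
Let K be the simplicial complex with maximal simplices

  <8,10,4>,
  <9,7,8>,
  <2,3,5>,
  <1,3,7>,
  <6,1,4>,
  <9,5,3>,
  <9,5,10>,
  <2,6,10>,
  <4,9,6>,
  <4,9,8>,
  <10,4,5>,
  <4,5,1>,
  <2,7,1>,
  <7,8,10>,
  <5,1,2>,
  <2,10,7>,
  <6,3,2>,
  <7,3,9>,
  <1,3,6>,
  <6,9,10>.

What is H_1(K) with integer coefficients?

K has 10 vertices, 30 edges, 20 triangles.
rank ∂_1 = 9, rank ∂_2 = 20 ⇒ b_1 = 30 − 9 − 20 = 1; ∂_2 has invariant factor(s) [2] giving torsion. So H_1 ≅ Z ⊕ Z/2.

H_1 = Z ⊕ Z/2.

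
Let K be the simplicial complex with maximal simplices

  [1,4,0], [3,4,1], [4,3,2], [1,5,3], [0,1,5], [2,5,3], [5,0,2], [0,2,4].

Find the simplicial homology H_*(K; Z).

H_0 = Z,  H_1 = 0,  H_2 = Z.

We work with the vertex ordering 0 < 1 < 2 < 3 < 4 < 5. The simplices of K, each written with vertices in increasing order, are:

  0-simplices (6): [0], [1], [2], [3], [4], [5]
  1-simplices (12): [0,1], [0,2], [0,4], [0,5], [1,3], [1,4], [1,5], [2,3], [2,4], [2,5], [3,4], [3,5]
  2-simplices (8): [0,1,4], [0,1,5], [0,2,4], [0,2,5], [1,3,4], [1,3,5], [2,3,4], [2,3,5]

giving chain groups C_0 ≅ Z^6, C_1 ≅ Z^12, C_2 ≅ Z^8.

∂_1: C_1 → C_0 sends each edge [p,q] (with p < q) to q − p.
The 6×12 boundary matrix has rank 5 and Smith normal form diag(1,1,1,1,1).

Boundary ∂_2: C_2 → C_1 sends each 2-simplex [p,q,r] to [q,r] − [p,r] + [p,q]. For instance
  ∂[1,3,4] = [3,4] − [1,4] + [1,3],
  ∂[2,3,5] = [3,5] − [2,5] + [2,3].
As a 12×8 matrix over Z this has rank 7, with invariant factors (1,1,1,1,1,1,1).

Computing H_k = (kernel of ∂_k) / (image of ∂_{k+1}):

  H_0: rank C_0 − rank ∂_1 = 6 − 5 = 1, and the invariant factors of ∂_1 are all 1, so H_0 = Z.
  H_1: rank ker ∂_1 − rank ∂_2 = (12 − 5) − 7 = 0, and the invariant factors of ∂_2 are all 1, so H_1 = 0.
  H_2: rank ker ∂_2 − rank ∂_3 = (8 − 7) − 0 = 1, and there is no ∂_3, so H_2 = Z.

As a check, the Euler characteristic is 6 − 12 + 8 = 2, which agrees with 1 − 0 + 1 = 2.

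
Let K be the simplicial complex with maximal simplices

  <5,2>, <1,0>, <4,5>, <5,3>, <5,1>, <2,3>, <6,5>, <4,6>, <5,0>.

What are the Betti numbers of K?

Take the total order 0 < 1 < 2 < 3 < 4 < 5 < 6 on the vertex set. Then K (dimension 1) consists of the simplices:

  0-simplices (7): [0], [1], [2], [3], [4], [5], [6]
  1-simplices (9): [0,1], [0,5], [1,5], [2,3], [2,5], [3,5], [4,5], [4,6], [5,6]

giving chain groups C_0 ≅ Z^7, C_1 ≅ Z^9.

Boundary ∂_1: C_1 → C_0 sends each edge [p,q] (with p < q) to q − p. For instance
  ∂[4,6] = [6] − [4].
This gives a 7×9 integer matrix of rank 6; reducing to Smith normal form yields diagonal entries (1,1,1,1,1,1).

Now H_k = ker ∂_k / im ∂_{k+1}, so:

  H_0: rank C_0 − rank ∂_1 = 7 − 6 = 1, and the invariant factors of ∂_1 are all 1, so H_0 ≅ Z.
  H_1: rank ker ∂_1 − rank ∂_2 = (9 − 6) − 0 = 3, and there is no ∂_2, so H_1 ≅ Z^3.

Hence the Betti numbers are b_0 = 1, b_1 = 3.

b_0 = 1, b_1 = 3.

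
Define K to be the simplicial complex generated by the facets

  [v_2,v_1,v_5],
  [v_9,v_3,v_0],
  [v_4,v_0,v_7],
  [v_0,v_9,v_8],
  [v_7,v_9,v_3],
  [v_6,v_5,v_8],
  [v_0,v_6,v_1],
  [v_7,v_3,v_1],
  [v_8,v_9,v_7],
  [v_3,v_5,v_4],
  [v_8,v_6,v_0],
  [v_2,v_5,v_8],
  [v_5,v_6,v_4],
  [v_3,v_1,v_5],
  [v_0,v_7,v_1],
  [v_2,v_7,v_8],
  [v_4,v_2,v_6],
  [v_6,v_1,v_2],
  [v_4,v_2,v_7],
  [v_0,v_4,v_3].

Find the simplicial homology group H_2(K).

H_2 ≅ 0.

Order the vertices as v_0 < v_1 < v_2 < v_3 < v_4 < v_5 < v_6 < v_7 < v_8 < v_9. Listing each simplex with vertices in this order, K has dimension 2 with simplices:

  0-simplices (10): [v_0], [v_1], [v_2], [v_3], [v_4], [v_5], [v_6], [v_7], [v_8], [v_9]
  1-simplices (30): (30 of them)
  2-simplices (20): (20 of them)

so the chain groups are C_0 ≅ Z^10, C_1 ≅ Z^30, C_2 ≅ Z^20.

Boundary ∂_1: C_1 → C_0 sends each edge [p,q] (with p < q) to q − p. For instance
  ∂[v_5,v_8] = [v_8] − [v_5].
As a 10×30 matrix over Z this has rank 9, with invariant factors (1,1,1,1,1,1,1,1,1).

The boundary map ∂_2: C_2 → C_1 maps a triangle to the signed sum of its edges. For instance
  ∂[v_0,v_3,v_4] = [v_3,v_4] − [v_0,v_4] + [v_0,v_3],
  ∂[v_0,v_1,v_7] = [v_1,v_7] − [v_0,v_7] + [v_0,v_1].
As a 30×20 matrix over Z this has rank 20, with invariant factors (1,1,1,1,1,1,1,1,1,1,1,1,1,1,1,1,1,1,1,2).

Computing H_k = (kernel of ∂_k) / (image of ∂_{k+1}):

  H_2: rank ker ∂_2 − rank ∂_3 = (20 − 20) − 0 = 0, and there is no ∂_3, so H_2 ≅ 0.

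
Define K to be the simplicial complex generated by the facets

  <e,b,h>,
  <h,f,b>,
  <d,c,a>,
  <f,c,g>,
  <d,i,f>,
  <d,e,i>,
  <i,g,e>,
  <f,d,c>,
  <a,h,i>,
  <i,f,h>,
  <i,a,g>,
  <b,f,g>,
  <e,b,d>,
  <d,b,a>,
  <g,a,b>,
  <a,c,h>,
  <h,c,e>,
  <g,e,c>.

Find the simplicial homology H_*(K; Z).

Order the vertices as a < b < c < d < e < f < g < h < i. Listing each simplex with vertices in this order, K has dimension 2 with simplices:

  0-simplices (9): a, b, c, d, e, f, g, h, i
  1-simplices (27): ab, ac, ad, ag, ah, ai, bd, be, bf, bg, bh, cd, ce, cf, cg, ch, de, df, di, eg, eh, ei, fg, fh, fi, gi, hi
  2-simplices (18): abd, abg, acd, ach, agi, ahi, bde, beh, bfg, bfh, cdf, ceg, ceh, cfg, dei, dfi, egi, fhi

so the chain groups are C_0 ≅ Z^9, C_1 ≅ Z^27, C_2 ≅ Z^18.

The boundary map ∂_1: C_1 → C_0 sends each edge [p,q] (with p < q) to q − p.
The resulting 9×27 matrix has rank 8, and its Smith normal form has invariant factors (1,1,1,1,1,1,1,1).

The boundary map ∂_2: C_2 → C_1 sends each 2-simplex [p,q,r] to [q,r] − [p,r] + [p,q]. For instance
  ∂egi = gi − ei + eg,
  ∂abd = bd − ad + ab.
The resulting 27×18 matrix has rank 17, and its Smith normal form has invariant factors (1,1,1,1,1,1,1,1,1,1,1,1,1,1,1,1,1).

Reading off H_k = ker ∂_k / im ∂_{k+1}:

  H_0: rank C_0 − rank ∂_1 = 9 − 8 = 1, and the invariant factors of ∂_1 are all 1, so H_0 ≅ Z.
  H_1: rank ker ∂_1 − rank ∂_2 = (27 − 8) − 17 = 2, and the invariant factors of ∂_2 are all 1, so H_1 ≅ Z^2.
  H_2: rank ker ∂_2 − rank ∂_3 = (18 − 17) − 0 = 1, and there is no ∂_3, so H_2 ≅ Z.

(K is a triangulation of the torus T^2.)

H_0 ≅ Z,  H_1 ≅ Z^2,  H_2 ≅ Z.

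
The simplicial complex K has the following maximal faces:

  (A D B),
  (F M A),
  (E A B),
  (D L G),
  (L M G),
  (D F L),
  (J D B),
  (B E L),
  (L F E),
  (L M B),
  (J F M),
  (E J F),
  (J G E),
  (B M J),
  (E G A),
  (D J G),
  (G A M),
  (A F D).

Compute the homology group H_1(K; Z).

H_1 = Z^2.

Take the total order A < B < D < E < F < G < J < L < M on the vertex set. Then K (dimension 2) consists of the simplices:

  0-simplices (9): A, B, D, E, F, G, J, L, M
  1-simplices (27): AB, AD, AE, AF, AG, AM, BD, BE, BJ, BL, BM, DF, DG, DJ, DL, EF, EG, EJ, EL, FJ, FL, FM, GJ, GL, GM, JM, LM
  2-simplices (18): ABD, ABE, ADF, AEG, AFM, AGM, BDJ, BEL, BJM, BLM, DFL, DGJ, DGL, EFJ, EFL, EGJ, FJM, GLM

so the chain groups are C_0 ≅ Z^9, C_1 ≅ Z^27, C_2 ≅ Z^18.

The boundary map ∂_1: C_1 → C_0 is given by ∂[p,q] = [q] − [p]. For instance
  ∂EG = G − E.
The resulting 9×27 matrix has rank 8, and its Smith normal form has invariant factors (1,1,1,1,1,1,1,1).

∂_2: C_2 → C_1 sends each 2-simplex [p,q,r] to [q,r] − [p,r] + [p,q]. For instance
  ∂BEL = EL − BL + BE,
  ∂ABE = BE − AE + AB.
The 27×18 boundary matrix has rank 17 and Smith normal form diag(1,1,1,1,1,1,1,1,1,1,1,1,1,1,1,1,1).

From H_k ≅ ker(∂_k) / im(∂_{k+1}) we obtain:

  H_1: rank ker ∂_1 − rank ∂_2 = (27 − 8) − 17 = 2, and the invariant factors of ∂_2 are all 1, so H_1 = Z^2.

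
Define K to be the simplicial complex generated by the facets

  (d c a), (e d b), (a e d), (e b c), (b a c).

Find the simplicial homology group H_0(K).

H_0 = Z.

Fix the vertex order a < b < c < d < e and write every simplex with vertices in increasing order. Then dim K = 2 and the simplices of K are:

  0-simplices (5): a, b, c, d, e
  1-simplices (10): ab, ac, ad, ae, bc, bd, be, cd, ce, de
  2-simplices (5): abc, acd, ade, bce, bde

giving chain groups C_0 ≅ Z^5, C_1 ≅ Z^10, C_2 ≅ Z^5.

The boundary map ∂_1: C_1 → C_0 sends each edge [p,q] (with p < q) to q − p.
The 5×10 boundary matrix has rank 4 and Smith normal form diag(1,1,1,1).

The boundary map ∂_2: C_2 → C_1 maps a triangle to the signed sum of its edges. For instance
  ∂acd = cd − ad + ac,
  ∂bde = de − be + bd.
This gives a 10×5 integer matrix of rank 5; reducing to Smith normal form yields diagonal entries (1,1,1,1,1).

From H_k ≅ ker(∂_k) / im(∂_{k+1}) we obtain:

  H_0: rank C_0 − rank ∂_1 = 5 − 4 = 1, and the invariant factors of ∂_1 are all 1, so H_0 = Z.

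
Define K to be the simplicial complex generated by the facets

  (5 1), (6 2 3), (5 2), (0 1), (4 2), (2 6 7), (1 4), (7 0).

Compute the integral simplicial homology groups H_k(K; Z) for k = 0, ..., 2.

H_0 = Z,  H_1 = Z^2,  H_2 = 0.

We work with the vertex ordering 0 < 1 < 2 < 3 < 4 < 5 < 6 < 7. The simplices of K, each written with vertices in increasing order, are:

  0-simplices (8): [0], [1], [2], [3], [4], [5], [6], [7]
  1-simplices (11): [0,1], [0,7], [1,4], [1,5], [2,3], [2,4], [2,5], [2,6], [2,7], [3,6], [6,7]
  2-simplices (2): [2,3,6], [2,6,7]

Hence C_0 ≅ Z^8, C_1 ≅ Z^11, C_2 ≅ Z^2.

The boundary map ∂_1: C_1 → C_0 maps an edge to its endpoints' difference, ∂[p,q] = q − p.
The 8×11 boundary matrix has rank 7 and Smith normal form diag(1,1,1,1,1,1,1).

The boundary map ∂_2: C_2 → C_1 acts by ∂[p,q,r] = [q,r] − [p,r] + [p,q]. For instance
  ∂[2,6,7] = [6,7] − [2,7] + [2,6],
  ∂[2,3,6] = [3,6] − [2,6] + [2,3].
As a 11×2 matrix over Z this has rank 2, with invariant factors (1,1).

Reading off H_k = ker ∂_k / im ∂_{k+1}:

  H_0: rank C_0 − rank ∂_1 = 8 − 7 = 1, and the invariant factors of ∂_1 are all 1, so H_0 = Z.
  H_1: rank ker ∂_1 − rank ∂_2 = (11 − 7) − 2 = 2, and the invariant factors of ∂_2 are all 1, so H_1 = Z^2.
  H_2: rank ker ∂_2 − rank ∂_3 = (2 − 2) − 0 = 0, and there is no ∂_3, so H_2 = 0.

As a check, the Euler characteristic is 8 − 11 + 2 = -1, which agrees with 1 − 2 + 0 = -1.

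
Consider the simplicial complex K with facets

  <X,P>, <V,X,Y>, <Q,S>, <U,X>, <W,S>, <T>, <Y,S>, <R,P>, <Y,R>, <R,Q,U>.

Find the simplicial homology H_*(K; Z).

Fix the vertex order P < Q < R < S < T < U < V < W < X < Y and write every simplex with vertices in increasing order. Then dim K = 2 and the simplices of K are:

  0-simplices (10): P, Q, R, S, T, U, V, W, X, Y
  1-simplices (13): PR, PX, QR, QS, QU, RU, RY, SW, SY, UX, VX, VY, XY
  2-simplices (2): QRU, VXY

giving chain groups C_0 ≅ Z^10, C_1 ≅ Z^13, C_2 ≅ Z^2.

∂_1: C_1 → C_0 maps an edge to its endpoints' difference, ∂[p,q] = q − p. For instance
  ∂RU = U − R.
The 10×13 boundary matrix has rank 8 and Smith normal form diag(1,1,1,1,1,1,1,1).

The boundary map ∂_2: C_2 → C_1 acts by ∂[p,q,r] = [q,r] − [p,r] + [p,q]. For instance
  ∂QRU = RU − QU + QR,
  ∂VXY = XY − VY + VX.
This gives a 13×2 integer matrix of rank 2; reducing to Smith normal form yields diagonal entries (1,1).

Computing H_k = (kernel of ∂_k) / (image of ∂_{k+1}):

  H_0: rank C_0 − rank ∂_1 = 10 − 8 = 2, and the invariant factors of ∂_1 are all 1, so H_0 = Z^2.
  H_1: rank ker ∂_1 − rank ∂_2 = (13 − 8) − 2 = 3, and the invariant factors of ∂_2 are all 1, so H_1 = Z^3.
  H_2: rank ker ∂_2 − rank ∂_3 = (2 − 2) − 0 = 0, and there is no ∂_3, so H_2 = 0.

H_0 = Z^2,  H_1 = Z^3,  H_2 = 0.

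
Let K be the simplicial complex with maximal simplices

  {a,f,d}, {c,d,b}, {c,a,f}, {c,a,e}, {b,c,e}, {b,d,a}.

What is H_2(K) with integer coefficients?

H_2 ≅ 0.

Fix the vertex order a < b < c < d < e < f and write every simplex with vertices in increasing order. Then dim K = 2 and the simplices of K are:

  0-simplices (6): a, b, c, d, e, f
  1-simplices (12): ab, ac, ad, ae, af, bc, bd, be, cd, ce, cf, df
  2-simplices (6): abd, ace, acf, adf, bcd, bce

giving chain groups C_0 ≅ Z^6, C_1 ≅ Z^12, C_2 ≅ Z^6.

The boundary map ∂_1: C_1 → C_0 is given by ∂[p,q] = [q] − [p].
The resulting 6×12 matrix has rank 5, and its Smith normal form has invariant factors (1,1,1,1,1).

The boundary map ∂_2: C_2 → C_1 acts by ∂[p,q,r] = [q,r] − [p,r] + [p,q]. For instance
  ∂acf = cf − af + ac,
  ∂abd = bd − ad + ab.
The 12×6 boundary matrix has rank 6 and Smith normal form diag(1,1,1,1,1,1).

Reading off H_k = ker ∂_k / im ∂_{k+1}:

  H_2: rank ker ∂_2 − rank ∂_3 = (6 − 6) − 0 = 0, and there is no ∂_3, so H_2 ≅ 0.

(K is a triangulation of the cylinder S^1 x I.)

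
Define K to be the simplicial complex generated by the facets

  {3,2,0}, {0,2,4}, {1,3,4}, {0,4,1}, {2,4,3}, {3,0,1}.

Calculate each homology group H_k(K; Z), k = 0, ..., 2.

We work with the vertex ordering 0 < 1 < 2 < 3 < 4. The simplices of K, each written with vertices in increasing order, are:

  0-simplices (5): [0], [1], [2], [3], [4]
  1-simplices (9): [0,1], [0,2], [0,3], [0,4], [1,3], [1,4], [2,3], [2,4], [3,4]
  2-simplices (6): [0,1,3], [0,1,4], [0,2,3], [0,2,4], [1,3,4], [2,3,4]

Hence C_0 ≅ Z^5, C_1 ≅ Z^9, C_2 ≅ Z^6.

Boundary ∂_1: C_1 → C_0 maps an edge to its endpoints' difference, ∂[p,q] = q − p. For instance
  ∂[3,4] = [4] − [3].
This gives a 5×9 integer matrix of rank 4; reducing to Smith normal form yields diagonal entries (1,1,1,1).

Boundary ∂_2: C_2 → C_1 acts by ∂[p,q,r] = [q,r] − [p,r] + [p,q]. For instance
  ∂[2,3,4] = [3,4] − [2,4] + [2,3],
  ∂[0,2,3] = [2,3] − [0,3] + [0,2].
The resulting 9×6 matrix has rank 5, and its Smith normal form has invariant factors (1,1,1,1,1).

Computing H_k = (kernel of ∂_k) / (image of ∂_{k+1}):

  H_0: rank C_0 − rank ∂_1 = 5 − 4 = 1, and the invariant factors of ∂_1 are all 1, so H_0 ≅ Z.
  H_1: rank ker ∂_1 − rank ∂_2 = (9 − 4) − 5 = 0, and the invariant factors of ∂_2 are all 1, so H_1 ≅ 0.
  H_2: rank ker ∂_2 − rank ∂_3 = (6 − 5) − 0 = 1, and there is no ∂_3, so H_2 ≅ Z.

H_0 ≅ Z,  H_1 = 0,  H_2 ≅ Z.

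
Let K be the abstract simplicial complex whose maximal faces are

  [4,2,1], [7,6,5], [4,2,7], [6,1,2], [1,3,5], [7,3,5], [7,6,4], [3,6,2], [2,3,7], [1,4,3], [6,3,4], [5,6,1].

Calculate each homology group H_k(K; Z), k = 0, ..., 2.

Take the total order 1 < 2 < 3 < 4 < 5 < 6 < 7 on the vertex set. Then K (dimension 2) consists of the simplices:

  0-simplices (7): [1], [2], [3], [4], [5], [6], [7]
  1-simplices (18): [1,2], [1,3], [1,4], [1,5], [1,6], [2,3], [2,4], [2,6], [2,7], [3,4], [3,5], [3,6], [3,7], [4,6], [4,7], [5,6], [5,7], [6,7]
  2-simplices (12): [1,2,4], [1,2,6], [1,3,4], [1,3,5], [1,5,6], [2,3,6], [2,3,7], [2,4,7], [3,4,6], [3,5,7], [4,6,7], [5,6,7]

so the chain groups are C_0 ≅ Z^7, C_1 ≅ Z^18, C_2 ≅ Z^12.

Boundary ∂_1: C_1 → C_0 sends each edge [p,q] (with p < q) to q − p.
The resulting 7×18 matrix has rank 6, and its Smith normal form has invariant factors (1,1,1,1,1,1).

Boundary ∂_2: C_2 → C_1 acts by ∂[p,q,r] = [q,r] − [p,r] + [p,q]. For instance
  ∂[2,3,7] = [3,7] − [2,7] + [2,3],
  ∂[2,3,6] = [3,6] − [2,6] + [2,3].
The 18×12 boundary matrix has rank 12 and Smith normal form diag(1,1,1,1,1,1,1,1,1,1,1,2).

From H_k ≅ ker(∂_k) / im(∂_{k+1}) we obtain:

  H_0: rank C_0 − rank ∂_1 = 7 − 6 = 1, and the invariant factors of ∂_1 are all 1, so H_0 = Z.
  H_1: rank ker ∂_1 − rank ∂_2 = (18 − 6) − 12 = 0, and ∂_2 has invariant factor 2 > 1, so H_1 = Z/2.
  H_2: rank ker ∂_2 − rank ∂_3 = (12 − 12) − 0 = 0, and there is no ∂_3, so H_2 = 0.

H_0 ≅ Z,  H_1 ≅ Z/2,  H_2 = 0.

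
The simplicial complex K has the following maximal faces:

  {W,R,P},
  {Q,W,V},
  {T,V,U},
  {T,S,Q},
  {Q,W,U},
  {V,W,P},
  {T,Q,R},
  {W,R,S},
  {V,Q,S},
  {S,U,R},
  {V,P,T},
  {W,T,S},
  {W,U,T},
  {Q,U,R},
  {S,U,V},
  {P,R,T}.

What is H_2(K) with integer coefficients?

H_2 = Z.

K has 8 vertices, 24 edges, 16 triangles.
rank ∂_2 = 15, rank ∂_3 = 0 ⇒ b_2 = 16 − 15 − 0 = 1. So H_2 = Z.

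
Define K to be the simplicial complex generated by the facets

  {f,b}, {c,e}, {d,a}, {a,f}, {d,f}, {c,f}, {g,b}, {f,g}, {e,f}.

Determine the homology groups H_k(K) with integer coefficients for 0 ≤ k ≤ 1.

H_0 = Z,  H_1 = Z^3.

Order the vertices as a < b < c < d < e < f < g. Listing each simplex with vertices in this order, K has dimension 1 with simplices:

  0-simplices (7): a, b, c, d, e, f, g
  1-simplices (9): ad, af, bf, bg, ce, cf, df, ef, fg

giving chain groups C_0 ≅ Z^7, C_1 ≅ Z^9.

The boundary map ∂_1: C_1 → C_0 is given by ∂[p,q] = [q] − [p].
As a 7×9 matrix over Z this has rank 6, with invariant factors (1,1,1,1,1,1).

Now H_k = ker ∂_k / im ∂_{k+1}, so:

  H_0: rank C_0 − rank ∂_1 = 7 − 6 = 1, and the invariant factors of ∂_1 are all 1, so H_0 = Z.
  H_1: rank ker ∂_1 − rank ∂_2 = (9 − 6) − 0 = 3, and there is no ∂_2, so H_1 = Z^3.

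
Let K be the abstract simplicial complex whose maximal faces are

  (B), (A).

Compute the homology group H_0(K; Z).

Take the total order A < B on the vertex set. Then K (dimension 0) consists of the simplices:

  0-simplices (2): A, B

so the chain groups are C_0 ≅ Z^2.

From H_k ≅ ker(∂_k) / im(∂_{k+1}) we obtain:

  H_0: rank C_0 − rank ∂_1 = 2 − 0 = 2, and there is no ∂_1, so H_0 ≅ Z^2.

H_0 = Z^2.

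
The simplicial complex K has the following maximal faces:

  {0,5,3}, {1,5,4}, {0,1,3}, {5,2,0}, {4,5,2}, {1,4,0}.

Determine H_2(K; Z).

Order the vertices as 0 < 1 < 2 < 3 < 4 < 5. Listing each simplex with vertices in this order, K has dimension 2 with simplices:

  0-simplices (6): [0], [1], [2], [3], [4], [5]
  1-simplices (12): [0,1], [0,2], [0,3], [0,4], [0,5], [1,3], [1,4], [1,5], [2,4], [2,5], [3,5], [4,5]
  2-simplices (6): [0,1,3], [0,1,4], [0,2,5], [0,3,5], [1,4,5], [2,4,5]

so the chain groups are C_0 ≅ Z^6, C_1 ≅ Z^12, C_2 ≅ Z^6.

The boundary map ∂_1: C_1 → C_0 sends each edge [p,q] (with p < q) to q − p.
This gives a 6×12 integer matrix of rank 5; reducing to Smith normal form yields diagonal entries (1,1,1,1,1).

∂_2: C_2 → C_1 sends each 2-simplex [p,q,r] to [q,r] − [p,r] + [p,q]. For instance
  ∂[1,4,5] = [4,5] − [1,5] + [1,4],
  ∂[0,2,5] = [2,5] − [0,5] + [0,2].
This gives a 12×6 integer matrix of rank 6; reducing to Smith normal form yields diagonal entries (1,1,1,1,1,1).

Reading off H_k = ker ∂_k / im ∂_{k+1}:

  H_2: rank ker ∂_2 − rank ∂_3 = (6 − 6) − 0 = 0, and there is no ∂_3, so H_2 ≅ 0.

(K is a triangulation of the cylinder S^1 x I.)

H_2 = 0.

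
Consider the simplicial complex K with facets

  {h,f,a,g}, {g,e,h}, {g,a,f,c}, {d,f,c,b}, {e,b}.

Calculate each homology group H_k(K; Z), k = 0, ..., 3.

K has 8 vertices, 17 edges, 12 triangles, 3 3-simplices.
rank ∂_0 = 0, rank ∂_1 = 7 ⇒ b_0 = 8 − 0 − 7 = 1; all invariant factors of ∂_1 are 1 so no torsion. So H_0 = Z.
rank ∂_1 = 7, rank ∂_2 = 9 ⇒ b_1 = 17 − 7 − 9 = 1; all invariant factors of ∂_2 are 1 so no torsion. So H_1 = Z.
rank ∂_2 = 9, rank ∂_3 = 3 ⇒ b_2 = 12 − 9 − 3 = 0; all invariant factors of ∂_3 are 1 so no torsion. So H_2 = 0.
rank ∂_3 = 3, rank ∂_4 = 0 ⇒ b_3 = 3 − 3 − 0 = 0. So H_3 = 0.

H_0 = Z,  H_1 = Z,  H_2 = 0,  H_3 = 0.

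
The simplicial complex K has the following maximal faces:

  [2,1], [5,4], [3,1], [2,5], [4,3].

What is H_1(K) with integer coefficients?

H_1 = Z.

Order the vertices as 1 < 2 < 3 < 4 < 5. Listing each simplex with vertices in this order, K has dimension 1 with simplices:

  0-simplices (5): [1], [2], [3], [4], [5]
  1-simplices (5): [1,2], [1,3], [2,5], [3,4], [4,5]

giving chain groups C_0 ≅ Z^5, C_1 ≅ Z^5.

∂_1: C_1 → C_0 sends each edge [p,q] (with p < q) to q − p. For instance
  ∂[4,5] = [5] − [4].
As a 5×5 matrix over Z this has rank 4, with invariant factors (1,1,1,1).

Now H_k = ker ∂_k / im ∂_{k+1}, so:

  H_1: rank ker ∂_1 − rank ∂_2 = (5 − 4) − 0 = 1, and there is no ∂_2, so H_1 = Z.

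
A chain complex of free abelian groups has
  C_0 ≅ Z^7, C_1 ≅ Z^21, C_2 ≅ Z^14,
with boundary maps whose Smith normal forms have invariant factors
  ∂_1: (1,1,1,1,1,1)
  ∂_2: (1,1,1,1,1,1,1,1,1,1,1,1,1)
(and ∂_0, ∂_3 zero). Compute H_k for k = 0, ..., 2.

H_0 = Z,  H_1 = Z^2,  H_2 = Z.

H_0: b_0 = 7 − 0 − 6 = 1; torsion from ∂_1 factors > 1: none. So H_0 = Z.
H_1: b_1 = 21 − 6 − 13 = 2; torsion from ∂_2 factors > 1: none. So H_1 = Z^2.
H_2: b_2 = 14 − 13 − 0 = 1; torsion from ∂_3 factors > 1: none. So H_2 = Z.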